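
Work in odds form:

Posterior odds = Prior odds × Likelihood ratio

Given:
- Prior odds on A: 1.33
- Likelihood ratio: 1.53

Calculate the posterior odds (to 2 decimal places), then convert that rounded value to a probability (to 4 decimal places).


Step 1: Calculate posterior odds
Posterior odds = Prior odds × LR
               = 1.33 × 1.53
               = 2.03

Step 2: Convert to probability
P(A|E) = Posterior odds / (1 + Posterior odds)
       = 2.03 / (1 + 2.03)
       = 2.03 / 3.03
       = 0.6700

The evidence increased P(A) from 0.5708 to 0.6700.


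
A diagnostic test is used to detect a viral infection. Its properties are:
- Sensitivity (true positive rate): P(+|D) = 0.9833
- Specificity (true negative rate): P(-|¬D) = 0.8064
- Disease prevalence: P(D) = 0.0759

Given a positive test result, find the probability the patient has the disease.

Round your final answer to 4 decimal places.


Let D = has disease, + = positive test

Given:
- P(D) = 0.0759 (prevalence)
- P(+|D) = 0.9833 (sensitivity)
- P(-|¬D) = 0.8064 (specificity)
- P(+|¬D) = 0.1936 (false positive rate = 1 - specificity)

Step 1: Find P(+)
P(+) = P(+|D)P(D) + P(+|¬D)P(¬D)
     = 0.9833 × 0.0759 + 0.1936 × 0.9241
     = 0.07463247 + 0.17890576
     = 0.25353823

Step 2: Apply Bayes' theorem for P(D|+)
P(D|+) = P(+|D)P(D) / P(+)
       = 0.07463247 / 0.25353823
       = 0.2944


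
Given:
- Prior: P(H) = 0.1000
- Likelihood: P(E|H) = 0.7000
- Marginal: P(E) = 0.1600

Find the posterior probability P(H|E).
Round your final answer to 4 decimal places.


Using Bayes' theorem:

P(H|E) = P(E|H) × P(H) / P(E)
       = 0.7000 × 0.1000 / 0.1600
       = 0.07000000 / 0.1600
       = 0.4375

The evidence strengthens our belief in H.
Prior: 0.1000 → Posterior: 0.4375


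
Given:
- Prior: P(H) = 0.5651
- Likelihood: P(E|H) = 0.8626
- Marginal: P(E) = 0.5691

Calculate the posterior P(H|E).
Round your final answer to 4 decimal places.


Using Bayes' theorem:

P(H|E) = P(E|H) × P(H) / P(E)
       = 0.8626 × 0.5651 / 0.5691
       = 0.48745526 / 0.5691
       = 0.8565

The evidence strengthens our belief in H.
Prior: 0.5651 → Posterior: 0.8565


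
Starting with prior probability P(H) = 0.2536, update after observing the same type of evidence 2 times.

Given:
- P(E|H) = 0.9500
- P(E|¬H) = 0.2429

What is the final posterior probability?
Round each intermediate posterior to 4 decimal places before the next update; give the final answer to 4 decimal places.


Sequential Bayesian updating:

Initial prior: P(H) = 0.2536

Update 1:
  P(E) = 0.9500 × 0.2536 + 0.2429 × 0.7464 = 0.24092000 + 0.18130056 = 0.42222056
  P(H|E) = 0.24092000 / 0.42222056 = 0.5706

Update 2:
  P(E) = 0.9500 × 0.5706 + 0.2429 × 0.4294 = 0.54207000 + 0.10430126 = 0.64637126
  P(H|E) = 0.54207000 / 0.64637126 = 0.8386

Final posterior: 0.8386


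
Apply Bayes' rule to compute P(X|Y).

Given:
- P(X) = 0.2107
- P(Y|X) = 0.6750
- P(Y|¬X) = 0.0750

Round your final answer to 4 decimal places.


Bayes' theorem: P(X|Y) = P(Y|X) × P(X) / P(Y)

Step 1: Calculate P(Y) using law of total probability
P(Y) = P(Y|X)P(X) + P(Y|¬X)P(¬X)
     = 0.6750 × 0.2107 + 0.0750 × 0.7893
     = 0.14222250 + 0.05919750
     = 0.20142000

Step 2: Apply Bayes' theorem
P(X|Y) = P(Y|X) × P(X) / P(Y)
       = 0.14222250 / 0.20142000
       = 0.7061


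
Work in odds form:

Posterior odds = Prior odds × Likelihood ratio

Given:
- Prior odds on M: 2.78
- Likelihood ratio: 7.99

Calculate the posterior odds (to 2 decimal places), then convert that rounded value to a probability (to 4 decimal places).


Step 1: Calculate posterior odds
Posterior odds = Prior odds × LR
               = 2.78 × 7.99
               = 22.21

Step 2: Convert to probability
P(M|E) = Posterior odds / (1 + Posterior odds)
       = 22.21 / (1 + 22.21)
       = 22.21 / 23.21
       = 0.9569

The evidence increased P(M) from 0.7354 to 0.9569.


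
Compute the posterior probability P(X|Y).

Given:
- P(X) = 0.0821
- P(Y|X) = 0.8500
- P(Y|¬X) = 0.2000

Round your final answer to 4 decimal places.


Bayes' theorem: P(X|Y) = P(Y|X) × P(X) / P(Y)

Step 1: Calculate P(Y) using law of total probability
P(Y) = P(Y|X)P(X) + P(Y|¬X)P(¬X)
     = 0.8500 × 0.0821 + 0.2000 × 0.9179
     = 0.06978500 + 0.18358000
     = 0.25336500

Step 2: Apply Bayes' theorem
P(X|Y) = P(Y|X) × P(X) / P(Y)
       = 0.06978500 / 0.25336500
       = 0.2754


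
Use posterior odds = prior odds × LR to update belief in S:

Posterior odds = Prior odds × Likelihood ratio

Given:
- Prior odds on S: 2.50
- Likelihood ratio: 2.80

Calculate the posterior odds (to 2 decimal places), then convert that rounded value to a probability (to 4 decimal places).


Step 1: Calculate posterior odds
Posterior odds = Prior odds × LR
               = 2.50 × 2.80
               = 7.00

Step 2: Convert to probability
P(S|E) = Posterior odds / (1 + Posterior odds)
       = 7.00 / (1 + 7.00)
       = 7.00 / 8.00
       = 0.8750

The evidence increased P(S) from 0.7143 to 0.8750.


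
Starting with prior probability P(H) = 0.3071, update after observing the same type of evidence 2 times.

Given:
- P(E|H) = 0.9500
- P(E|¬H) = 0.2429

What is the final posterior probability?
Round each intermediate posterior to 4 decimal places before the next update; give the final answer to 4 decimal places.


Sequential Bayesian updating:

Initial prior: P(H) = 0.3071

Update 1:
  P(E) = 0.9500 × 0.3071 + 0.2429 × 0.6929 = 0.29174500 + 0.16830541 = 0.46005041
  P(H|E) = 0.29174500 / 0.46005041 = 0.6342

Update 2:
  P(E) = 0.9500 × 0.6342 + 0.2429 × 0.3658 = 0.60249000 + 0.08885282 = 0.69134282
  P(H|E) = 0.60249000 / 0.69134282 = 0.8715

Final posterior: 0.8715


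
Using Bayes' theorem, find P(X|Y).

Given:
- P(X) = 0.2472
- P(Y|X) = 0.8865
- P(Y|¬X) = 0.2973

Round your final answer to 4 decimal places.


Bayes' theorem: P(X|Y) = P(Y|X) × P(X) / P(Y)

Step 1: Calculate P(Y) using law of total probability
P(Y) = P(Y|X)P(X) + P(Y|¬X)P(¬X)
     = 0.8865 × 0.2472 + 0.2973 × 0.7528
     = 0.21914280 + 0.22380744
     = 0.44295024

Step 2: Apply Bayes' theorem
P(X|Y) = P(Y|X) × P(X) / P(Y)
       = 0.21914280 / 0.44295024
       = 0.4947


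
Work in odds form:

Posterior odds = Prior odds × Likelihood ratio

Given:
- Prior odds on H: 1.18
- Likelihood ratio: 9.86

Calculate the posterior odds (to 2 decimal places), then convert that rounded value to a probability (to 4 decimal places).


Step 1: Calculate posterior odds
Posterior odds = Prior odds × LR
               = 1.18 × 9.86
               = 11.63

Step 2: Convert to probability
P(H|E) = Posterior odds / (1 + Posterior odds)
       = 11.63 / (1 + 11.63)
       = 11.63 / 12.63
       = 0.9208

The evidence increased P(H) from 0.5413 to 0.9208.


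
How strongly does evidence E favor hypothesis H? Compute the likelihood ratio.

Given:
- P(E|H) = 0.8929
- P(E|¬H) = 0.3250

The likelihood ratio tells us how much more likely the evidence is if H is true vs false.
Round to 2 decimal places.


Likelihood Ratio (LR) = P(E|H) / P(E|¬H)

LR = 0.8929 / 0.3250
   = 2.75

The evidence is 2.75 times more likely if H is true than if H is false.
Since LR > 1, the evidence supports H over ¬H.


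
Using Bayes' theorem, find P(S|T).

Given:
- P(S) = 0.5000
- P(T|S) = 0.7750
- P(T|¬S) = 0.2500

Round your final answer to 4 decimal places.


Bayes' theorem: P(S|T) = P(T|S) × P(S) / P(T)

Step 1: Calculate P(T) using law of total probability
P(T) = P(T|S)P(S) + P(T|¬S)P(¬S)
     = 0.7750 × 0.5000 + 0.2500 × 0.5000
     = 0.38750000 + 0.12500000
     = 0.51250000

Step 2: Apply Bayes' theorem
P(S|T) = P(T|S) × P(S) / P(T)
       = 0.38750000 / 0.51250000
       = 0.7561


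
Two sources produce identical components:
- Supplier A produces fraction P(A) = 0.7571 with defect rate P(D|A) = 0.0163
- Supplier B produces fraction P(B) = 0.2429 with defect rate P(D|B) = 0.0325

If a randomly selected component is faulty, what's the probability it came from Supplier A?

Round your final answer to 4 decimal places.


Let A = from Supplier A, D = faulty

Given:
- P(A) = 0.7571, P(B) = 0.2429
- P(D|A) = 0.0163, P(D|B) = 0.0325

Step 1: Find P(D)
P(D) = P(D|A)P(A) + P(D|B)P(B)
     = 0.0163 × 0.7571 + 0.0325 × 0.2429
     = 0.01234073 + 0.00789425
     = 0.02023498

Step 2: Apply Bayes' theorem
P(A|D) = P(D|A)P(A) / P(D)
       = 0.01234073 / 0.02023498
       = 0.6099


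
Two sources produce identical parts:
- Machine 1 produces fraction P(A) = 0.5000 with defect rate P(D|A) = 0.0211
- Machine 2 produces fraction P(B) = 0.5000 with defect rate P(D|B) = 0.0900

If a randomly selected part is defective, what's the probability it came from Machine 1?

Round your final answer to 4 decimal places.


Let A = from Machine 1, D = defective

Given:
- P(A) = 0.5000, P(B) = 0.5000
- P(D|A) = 0.0211, P(D|B) = 0.0900

Step 1: Find P(D)
P(D) = P(D|A)P(A) + P(D|B)P(B)
     = 0.0211 × 0.5000 + 0.0900 × 0.5000
     = 0.01055000 + 0.04500000
     = 0.05555000

Step 2: Apply Bayes' theorem
P(A|D) = P(D|A)P(A) / P(D)
       = 0.01055000 / 0.05555000
       = 0.1899


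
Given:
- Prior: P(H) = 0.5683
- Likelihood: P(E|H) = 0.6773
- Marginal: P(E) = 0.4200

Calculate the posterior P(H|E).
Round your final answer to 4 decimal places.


Using Bayes' theorem:

P(H|E) = P(E|H) × P(H) / P(E)
       = 0.6773 × 0.5683 / 0.4200
       = 0.38490959 / 0.4200
       = 0.9165

The evidence strengthens our belief in H.
Prior: 0.5683 → Posterior: 0.9165


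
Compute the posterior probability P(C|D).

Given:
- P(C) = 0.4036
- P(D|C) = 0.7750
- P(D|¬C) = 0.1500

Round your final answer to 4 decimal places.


Bayes' theorem: P(C|D) = P(D|C) × P(C) / P(D)

Step 1: Calculate P(D) using law of total probability
P(D) = P(D|C)P(C) + P(D|¬C)P(¬C)
     = 0.7750 × 0.4036 + 0.1500 × 0.5964
     = 0.31279000 + 0.08946000
     = 0.40225000

Step 2: Apply Bayes' theorem
P(C|D) = P(D|C) × P(C) / P(D)
       = 0.31279000 / 0.40225000
       = 0.7776


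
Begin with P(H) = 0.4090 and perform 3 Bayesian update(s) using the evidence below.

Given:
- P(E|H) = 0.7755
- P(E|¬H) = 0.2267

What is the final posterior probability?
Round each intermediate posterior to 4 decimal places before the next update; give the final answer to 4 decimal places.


Sequential Bayesian updating:

Initial prior: P(H) = 0.4090

Update 1:
  P(E) = 0.7755 × 0.4090 + 0.2267 × 0.5910 = 0.31717950 + 0.13397970 = 0.45115920
  P(H|E) = 0.31717950 / 0.45115920 = 0.7030

Update 2:
  P(E) = 0.7755 × 0.7030 + 0.2267 × 0.2970 = 0.54517650 + 0.06732990 = 0.61250640
  P(H|E) = 0.54517650 / 0.61250640 = 0.8901

Update 3:
  P(E) = 0.7755 × 0.8901 + 0.2267 × 0.1099 = 0.69027255 + 0.02491433 = 0.71518688
  P(H|E) = 0.69027255 / 0.71518688 = 0.9652

Final posterior: 0.9652


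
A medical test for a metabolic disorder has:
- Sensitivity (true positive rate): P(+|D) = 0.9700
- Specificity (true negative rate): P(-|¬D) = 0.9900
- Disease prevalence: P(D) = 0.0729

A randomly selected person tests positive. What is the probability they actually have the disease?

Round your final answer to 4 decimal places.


Let D = has disease, + = positive test

Given:
- P(D) = 0.0729 (prevalence)
- P(+|D) = 0.9700 (sensitivity)
- P(-|¬D) = 0.9900 (specificity)
- P(+|¬D) = 0.0100 (false positive rate = 1 - specificity)

Step 1: Find P(+)
P(+) = P(+|D)P(D) + P(+|¬D)P(¬D)
     = 0.9700 × 0.0729 + 0.0100 × 0.9271
     = 0.07071300 + 0.00927100
     = 0.07998400

Step 2: Apply Bayes' theorem for P(D|+)
P(D|+) = P(+|D)P(D) / P(+)
       = 0.07071300 / 0.07998400
       = 0.8841


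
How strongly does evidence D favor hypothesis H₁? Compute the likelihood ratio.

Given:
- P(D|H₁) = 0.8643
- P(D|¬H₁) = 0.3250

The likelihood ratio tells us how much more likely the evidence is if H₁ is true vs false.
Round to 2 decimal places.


Likelihood Ratio (LR) = P(D|H₁) / P(D|¬H₁)

LR = 0.8643 / 0.3250
   = 2.66

The evidence is 2.66 times more likely if H₁ is true than if H₁ is false.
LR > 1, so observing D raises the odds in favor of H₁.


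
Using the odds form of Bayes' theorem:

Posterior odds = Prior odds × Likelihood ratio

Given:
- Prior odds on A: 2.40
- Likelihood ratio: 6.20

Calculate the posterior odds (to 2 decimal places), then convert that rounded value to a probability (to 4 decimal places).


Step 1: Calculate posterior odds
Posterior odds = Prior odds × LR
               = 2.40 × 6.20
               = 14.88

Step 2: Convert to probability
P(A|E) = Posterior odds / (1 + Posterior odds)
       = 14.88 / (1 + 14.88)
       = 14.88 / 15.88
       = 0.9370

The evidence increased P(A) from 0.7059 to 0.9370.


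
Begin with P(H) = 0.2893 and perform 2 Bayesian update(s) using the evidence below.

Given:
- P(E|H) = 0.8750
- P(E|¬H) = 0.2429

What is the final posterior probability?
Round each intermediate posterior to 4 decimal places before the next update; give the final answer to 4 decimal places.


Sequential Bayesian updating:

Initial prior: P(H) = 0.2893

Update 1:
  P(E) = 0.8750 × 0.2893 + 0.2429 × 0.7107 = 0.25313750 + 0.17262903 = 0.42576653
  P(H|E) = 0.25313750 / 0.42576653 = 0.5945

Update 2:
  P(E) = 0.8750 × 0.5945 + 0.2429 × 0.4055 = 0.52018750 + 0.09849595 = 0.61868345
  P(H|E) = 0.52018750 / 0.61868345 = 0.8408

Final posterior: 0.8408


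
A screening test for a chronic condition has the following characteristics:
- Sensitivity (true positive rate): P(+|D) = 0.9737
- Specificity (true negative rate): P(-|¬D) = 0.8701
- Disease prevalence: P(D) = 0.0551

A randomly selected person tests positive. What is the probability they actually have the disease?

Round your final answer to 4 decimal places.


Let D = has disease, + = positive test

Given:
- P(D) = 0.0551 (prevalence)
- P(+|D) = 0.9737 (sensitivity)
- P(-|¬D) = 0.8701 (specificity)
- P(+|¬D) = 0.1299 (false positive rate = 1 - specificity)

Step 1: Find P(+)
P(+) = P(+|D)P(D) + P(+|¬D)P(¬D)
     = 0.9737 × 0.0551 + 0.1299 × 0.9449
     = 0.05365087 + 0.12274251
     = 0.17639338

Step 2: Apply Bayes' theorem for P(D|+)
P(D|+) = P(+|D)P(D) / P(+)
       = 0.05365087 / 0.17639338
       = 0.3042


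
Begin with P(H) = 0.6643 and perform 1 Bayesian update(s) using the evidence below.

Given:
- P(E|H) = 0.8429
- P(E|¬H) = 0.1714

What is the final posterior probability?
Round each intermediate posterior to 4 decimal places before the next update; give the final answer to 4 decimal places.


Sequential Bayesian updating:

Initial prior: P(H) = 0.6643

Update 1:
  P(E) = 0.8429 × 0.6643 + 0.1714 × 0.3357 = 0.55993847 + 0.05753898 = 0.61747745
  P(H|E) = 0.55993847 / 0.61747745 = 0.9068

Final posterior: 0.9068


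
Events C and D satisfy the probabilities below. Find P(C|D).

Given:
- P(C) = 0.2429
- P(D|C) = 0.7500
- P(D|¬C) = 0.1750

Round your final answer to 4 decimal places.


Bayes' theorem: P(C|D) = P(D|C) × P(C) / P(D)

Step 1: Calculate P(D) using law of total probability
P(D) = P(D|C)P(C) + P(D|¬C)P(¬C)
     = 0.7500 × 0.2429 + 0.1750 × 0.7571
     = 0.18217500 + 0.13249250
     = 0.31466750

Step 2: Apply Bayes' theorem
P(C|D) = P(D|C) × P(C) / P(D)
       = 0.18217500 / 0.31466750
       = 0.5789


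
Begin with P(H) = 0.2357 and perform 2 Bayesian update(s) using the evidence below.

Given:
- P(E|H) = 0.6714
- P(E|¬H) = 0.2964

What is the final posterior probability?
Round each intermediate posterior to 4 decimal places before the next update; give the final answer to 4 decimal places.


Sequential Bayesian updating:

Initial prior: P(H) = 0.2357

Update 1:
  P(E) = 0.6714 × 0.2357 + 0.2964 × 0.7643 = 0.15824898 + 0.22653852 = 0.38478750
  P(H|E) = 0.15824898 / 0.38478750 = 0.4113

Update 2:
  P(E) = 0.6714 × 0.4113 + 0.2964 × 0.5887 = 0.27614682 + 0.17449068 = 0.45063750
  P(H|E) = 0.27614682 / 0.45063750 = 0.6128

Final posterior: 0.6128


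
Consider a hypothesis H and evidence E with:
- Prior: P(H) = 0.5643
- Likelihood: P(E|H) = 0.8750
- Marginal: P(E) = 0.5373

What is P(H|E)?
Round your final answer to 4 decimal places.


Using Bayes' theorem:

P(H|E) = P(E|H) × P(H) / P(E)
       = 0.8750 × 0.5643 / 0.5373
       = 0.49376250 / 0.5373
       = 0.9190

The evidence strengthens our belief in H.
Prior: 0.5643 → Posterior: 0.9190


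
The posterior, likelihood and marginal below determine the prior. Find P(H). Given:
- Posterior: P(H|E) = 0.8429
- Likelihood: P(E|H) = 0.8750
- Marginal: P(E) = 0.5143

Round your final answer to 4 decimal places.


From Bayes' theorem: P(H|E) = P(E|H) × P(H) / P(E)

Rearranging for P(H):
P(H) = P(H|E) × P(E) / P(E|H)
     = 0.8429 × 0.5143 / 0.8750
     = 0.43350347 / 0.8750
     = 0.4954


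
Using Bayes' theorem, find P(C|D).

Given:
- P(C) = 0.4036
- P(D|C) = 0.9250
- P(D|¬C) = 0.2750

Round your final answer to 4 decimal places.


Bayes' theorem: P(C|D) = P(D|C) × P(C) / P(D)

Step 1: Calculate P(D) using law of total probability
P(D) = P(D|C)P(C) + P(D|¬C)P(¬C)
     = 0.9250 × 0.4036 + 0.2750 × 0.5964
     = 0.37333000 + 0.16401000
     = 0.53734000

Step 2: Apply Bayes' theorem
P(C|D) = P(D|C) × P(C) / P(D)
       = 0.37333000 / 0.53734000
       = 0.6948


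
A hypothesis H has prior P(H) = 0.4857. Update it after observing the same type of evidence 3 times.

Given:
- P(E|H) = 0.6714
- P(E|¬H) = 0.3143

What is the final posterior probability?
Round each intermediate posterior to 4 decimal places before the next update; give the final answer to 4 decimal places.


Sequential Bayesian updating:

Initial prior: P(H) = 0.4857

Update 1:
  P(E) = 0.6714 × 0.4857 + 0.3143 × 0.5143 = 0.32609898 + 0.16164449 = 0.48774347
  P(H|E) = 0.32609898 / 0.48774347 = 0.6686

Update 2:
  P(E) = 0.6714 × 0.6686 + 0.3143 × 0.3314 = 0.44889804 + 0.10415902 = 0.55305706
  P(H|E) = 0.44889804 / 0.55305706 = 0.8117

Update 3:
  P(E) = 0.6714 × 0.8117 + 0.3143 × 0.1883 = 0.54497538 + 0.05918269 = 0.60415807
  P(H|E) = 0.54497538 / 0.60415807 = 0.9020

Final posterior: 0.9020


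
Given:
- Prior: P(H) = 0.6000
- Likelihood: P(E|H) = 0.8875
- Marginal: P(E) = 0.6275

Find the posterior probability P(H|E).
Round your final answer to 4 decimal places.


Using Bayes' theorem:

P(H|E) = P(E|H) × P(H) / P(E)
       = 0.8875 × 0.6000 / 0.6275
       = 0.53250000 / 0.6275
       = 0.8486

The evidence strengthens our belief in H.
Prior: 0.6000 → Posterior: 0.8486


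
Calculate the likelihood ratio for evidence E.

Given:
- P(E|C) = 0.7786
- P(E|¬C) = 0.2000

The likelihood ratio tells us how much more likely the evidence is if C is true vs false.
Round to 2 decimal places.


Likelihood Ratio (LR) = P(E|C) / P(E|¬C)

LR = 0.7786 / 0.2000
   = 3.89

The evidence is 3.89 times more likely if C is true than if C is false.
Since LR > 1, the evidence supports C over ¬C.


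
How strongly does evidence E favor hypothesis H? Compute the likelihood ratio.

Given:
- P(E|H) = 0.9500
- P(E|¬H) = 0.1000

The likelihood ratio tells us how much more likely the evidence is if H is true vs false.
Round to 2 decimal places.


Likelihood Ratio (LR) = P(E|H) / P(E|¬H)

LR = 0.9500 / 0.1000
   = 9.50

The evidence is 9.50 times more likely if H is true than if H is false.
Since LR > 1, the evidence supports H over ¬H.


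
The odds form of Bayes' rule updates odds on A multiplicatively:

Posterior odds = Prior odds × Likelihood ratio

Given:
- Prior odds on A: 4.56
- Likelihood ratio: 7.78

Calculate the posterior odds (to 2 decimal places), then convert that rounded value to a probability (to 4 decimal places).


Step 1: Calculate posterior odds
Posterior odds = Prior odds × LR
               = 4.56 × 7.78
               = 35.48

Step 2: Convert to probability
P(A|E) = Posterior odds / (1 + Posterior odds)
       = 35.48 / (1 + 35.48)
       = 35.48 / 36.48
       = 0.9726

The evidence increased P(A) from 0.8201 to 0.9726.


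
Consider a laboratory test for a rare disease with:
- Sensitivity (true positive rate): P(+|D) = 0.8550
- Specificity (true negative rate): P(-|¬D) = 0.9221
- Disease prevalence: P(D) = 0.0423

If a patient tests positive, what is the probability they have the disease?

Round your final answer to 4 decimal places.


Let D = has disease, + = positive test

Given:
- P(D) = 0.0423 (prevalence)
- P(+|D) = 0.8550 (sensitivity)
- P(-|¬D) = 0.9221 (specificity)
- P(+|¬D) = 0.0779 (false positive rate = 1 - specificity)

Step 1: Find P(+)
P(+) = P(+|D)P(D) + P(+|¬D)P(¬D)
     = 0.8550 × 0.0423 + 0.0779 × 0.9577
     = 0.03616650 + 0.07460483
     = 0.11077133

Step 2: Apply Bayes' theorem for P(D|+)
P(D|+) = P(+|D)P(D) / P(+)
       = 0.03616650 / 0.11077133
       = 0.3265


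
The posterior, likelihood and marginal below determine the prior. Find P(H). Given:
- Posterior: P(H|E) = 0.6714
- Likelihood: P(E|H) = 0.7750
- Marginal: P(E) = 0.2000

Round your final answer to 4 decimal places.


From Bayes' theorem: P(H|E) = P(E|H) × P(H) / P(E)

Rearranging for P(H):
P(H) = P(H|E) × P(E) / P(E|H)
     = 0.6714 × 0.2000 / 0.7750
     = 0.13428000 / 0.7750
     = 0.1733


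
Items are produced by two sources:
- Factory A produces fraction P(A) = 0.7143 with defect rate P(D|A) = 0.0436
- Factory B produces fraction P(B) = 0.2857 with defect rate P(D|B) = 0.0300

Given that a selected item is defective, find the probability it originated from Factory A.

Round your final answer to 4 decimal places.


Let A = from Factory A, D = defective

Given:
- P(A) = 0.7143, P(B) = 0.2857
- P(D|A) = 0.0436, P(D|B) = 0.0300

Step 1: Find P(D)
P(D) = P(D|A)P(A) + P(D|B)P(B)
     = 0.0436 × 0.7143 + 0.0300 × 0.2857
     = 0.03114348 + 0.00857100
     = 0.03971448

Step 2: Apply Bayes' theorem
P(A|D) = P(D|A)P(A) / P(D)
       = 0.03114348 / 0.03971448
       = 0.7842


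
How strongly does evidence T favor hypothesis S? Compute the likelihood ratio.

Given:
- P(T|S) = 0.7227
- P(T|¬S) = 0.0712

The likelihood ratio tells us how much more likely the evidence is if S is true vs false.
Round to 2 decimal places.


Likelihood Ratio (LR) = P(T|S) / P(T|¬S)

LR = 0.7227 / 0.0712
   = 10.15

The evidence is 10.15 times more likely if S is true than if S is false.
LR > 1, so observing T raises the odds in favor of S.


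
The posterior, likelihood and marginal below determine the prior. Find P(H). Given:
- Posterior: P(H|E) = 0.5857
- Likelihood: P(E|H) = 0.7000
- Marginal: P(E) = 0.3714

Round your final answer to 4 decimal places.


From Bayes' theorem: P(H|E) = P(E|H) × P(H) / P(E)

Rearranging for P(H):
P(H) = P(H|E) × P(E) / P(E|H)
     = 0.5857 × 0.3714 / 0.7000
     = 0.21752898 / 0.7000
     = 0.3108


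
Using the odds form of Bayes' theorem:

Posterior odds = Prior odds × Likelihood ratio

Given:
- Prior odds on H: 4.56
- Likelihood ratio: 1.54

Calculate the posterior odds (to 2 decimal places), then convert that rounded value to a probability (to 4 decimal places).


Step 1: Calculate posterior odds
Posterior odds = Prior odds × LR
               = 4.56 × 1.54
               = 7.02

Step 2: Convert to probability
P(H|E) = Posterior odds / (1 + Posterior odds)
       = 7.02 / (1 + 7.02)
       = 7.02 / 8.02
       = 0.8753

The evidence increased P(H) from 0.8201 to 0.8753.


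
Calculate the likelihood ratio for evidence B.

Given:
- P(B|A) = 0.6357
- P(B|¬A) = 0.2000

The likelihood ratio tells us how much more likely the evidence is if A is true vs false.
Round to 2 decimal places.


Likelihood Ratio (LR) = P(B|A) / P(B|¬A)

LR = 0.6357 / 0.2000
   = 3.18

The evidence is 3.18 times more likely if A is true than if A is false.
Since LR > 1, the evidence supports A over ¬A.


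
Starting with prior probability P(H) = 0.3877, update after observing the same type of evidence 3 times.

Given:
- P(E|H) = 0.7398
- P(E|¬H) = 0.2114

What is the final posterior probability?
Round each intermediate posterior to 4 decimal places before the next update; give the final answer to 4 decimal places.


Sequential Bayesian updating:

Initial prior: P(H) = 0.3877

Update 1:
  P(E) = 0.7398 × 0.3877 + 0.2114 × 0.6123 = 0.28682046 + 0.12944022 = 0.41626068
  P(H|E) = 0.28682046 / 0.41626068 = 0.6890

Update 2:
  P(E) = 0.7398 × 0.6890 + 0.2114 × 0.3110 = 0.50972220 + 0.06574540 = 0.57546760
  P(H|E) = 0.50972220 / 0.57546760 = 0.8858

Update 3:
  P(E) = 0.7398 × 0.8858 + 0.2114 × 0.1142 = 0.65531484 + 0.02414188 = 0.67945672
  P(H|E) = 0.65531484 / 0.67945672 = 0.9645

Final posterior: 0.9645


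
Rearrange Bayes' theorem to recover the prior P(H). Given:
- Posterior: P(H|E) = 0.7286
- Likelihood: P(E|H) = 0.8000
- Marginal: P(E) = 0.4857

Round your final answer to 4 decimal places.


From Bayes' theorem: P(H|E) = P(E|H) × P(H) / P(E)

Rearranging for P(H):
P(H) = P(H|E) × P(E) / P(E|H)
     = 0.7286 × 0.4857 / 0.8000
     = 0.35388102 / 0.8000
     = 0.4424


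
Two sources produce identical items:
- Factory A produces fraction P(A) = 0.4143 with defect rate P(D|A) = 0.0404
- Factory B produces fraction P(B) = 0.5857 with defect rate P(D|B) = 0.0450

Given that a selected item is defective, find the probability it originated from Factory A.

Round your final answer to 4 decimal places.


Let A = from Factory A, D = defective

Given:
- P(A) = 0.4143, P(B) = 0.5857
- P(D|A) = 0.0404, P(D|B) = 0.0450

Step 1: Find P(D)
P(D) = P(D|A)P(A) + P(D|B)P(B)
     = 0.0404 × 0.4143 + 0.0450 × 0.5857
     = 0.01673772 + 0.02635650
     = 0.04309422

Step 2: Apply Bayes' theorem
P(A|D) = P(D|A)P(A) / P(D)
       = 0.01673772 / 0.04309422
       = 0.3884


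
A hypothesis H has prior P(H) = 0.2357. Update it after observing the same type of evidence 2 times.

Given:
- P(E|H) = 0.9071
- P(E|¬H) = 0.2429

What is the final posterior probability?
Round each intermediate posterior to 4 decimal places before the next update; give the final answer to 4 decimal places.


Sequential Bayesian updating:

Initial prior: P(H) = 0.2357

Update 1:
  P(E) = 0.9071 × 0.2357 + 0.2429 × 0.7643 = 0.21380347 + 0.18564847 = 0.39945194
  P(H|E) = 0.21380347 / 0.39945194 = 0.5352

Update 2:
  P(E) = 0.9071 × 0.5352 + 0.2429 × 0.4648 = 0.48547992 + 0.11289992 = 0.59837984
  P(H|E) = 0.48547992 / 0.59837984 = 0.8113

Final posterior: 0.8113


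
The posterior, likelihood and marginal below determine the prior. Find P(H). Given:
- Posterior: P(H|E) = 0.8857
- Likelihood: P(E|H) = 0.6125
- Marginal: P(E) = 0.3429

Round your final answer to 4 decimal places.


From Bayes' theorem: P(H|E) = P(E|H) × P(H) / P(E)

Rearranging for P(H):
P(H) = P(H|E) × P(E) / P(E|H)
     = 0.8857 × 0.3429 / 0.6125
     = 0.30370653 / 0.6125
     = 0.4958


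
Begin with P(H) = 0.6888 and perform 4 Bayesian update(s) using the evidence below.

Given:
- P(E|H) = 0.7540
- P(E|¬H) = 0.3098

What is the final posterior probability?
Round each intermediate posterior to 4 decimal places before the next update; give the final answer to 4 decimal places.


Sequential Bayesian updating:

Initial prior: P(H) = 0.6888

Update 1:
  P(E) = 0.7540 × 0.6888 + 0.3098 × 0.3112 = 0.51935520 + 0.09640976 = 0.61576496
  P(H|E) = 0.51935520 / 0.61576496 = 0.8434

Update 2:
  P(E) = 0.7540 × 0.8434 + 0.3098 × 0.1566 = 0.63592360 + 0.04851468 = 0.68443828
  P(H|E) = 0.63592360 / 0.68443828 = 0.9291

Update 3:
  P(E) = 0.7540 × 0.9291 + 0.3098 × 0.0709 = 0.70054140 + 0.02196482 = 0.72250622
  P(H|E) = 0.70054140 / 0.72250622 = 0.9696

Update 4:
  P(E) = 0.7540 × 0.9696 + 0.3098 × 0.0304 = 0.73107840 + 0.00941792 = 0.74049632
  P(H|E) = 0.73107840 / 0.74049632 = 0.9873

Final posterior: 0.9873


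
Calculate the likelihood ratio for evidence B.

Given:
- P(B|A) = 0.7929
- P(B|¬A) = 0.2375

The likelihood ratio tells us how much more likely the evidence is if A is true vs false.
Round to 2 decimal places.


Likelihood Ratio (LR) = P(B|A) / P(B|¬A)

LR = 0.7929 / 0.2375
   = 3.34

The evidence is 3.34 times more likely if A is true than if A is false.
LR > 1, so observing B raises the odds in favor of A.


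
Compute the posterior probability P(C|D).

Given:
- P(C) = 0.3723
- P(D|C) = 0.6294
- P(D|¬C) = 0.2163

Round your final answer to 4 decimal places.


Bayes' theorem: P(C|D) = P(D|C) × P(C) / P(D)

Step 1: Calculate P(D) using law of total probability
P(D) = P(D|C)P(C) + P(D|¬C)P(¬C)
     = 0.6294 × 0.3723 + 0.2163 × 0.6277
     = 0.23432562 + 0.13577151
     = 0.37009713

Step 2: Apply Bayes' theorem
P(C|D) = P(D|C) × P(C) / P(D)
       = 0.23432562 / 0.37009713
       = 0.6331


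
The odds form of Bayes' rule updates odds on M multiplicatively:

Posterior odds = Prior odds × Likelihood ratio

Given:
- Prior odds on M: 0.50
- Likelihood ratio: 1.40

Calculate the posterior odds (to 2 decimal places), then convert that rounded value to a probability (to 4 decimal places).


Step 1: Calculate posterior odds
Posterior odds = Prior odds × LR
               = 0.50 × 1.40
               = 0.70

Step 2: Convert to probability
P(M|E) = Posterior odds / (1 + Posterior odds)
       = 0.70 / (1 + 0.70)
       = 0.70 / 1.70
       = 0.4118

The evidence increased P(M) from 0.3333 to 0.4118.


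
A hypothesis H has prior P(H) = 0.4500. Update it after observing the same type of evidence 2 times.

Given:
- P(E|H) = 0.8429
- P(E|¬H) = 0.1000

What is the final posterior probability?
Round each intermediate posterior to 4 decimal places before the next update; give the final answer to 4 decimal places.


Sequential Bayesian updating:

Initial prior: P(H) = 0.4500

Update 1:
  P(E) = 0.8429 × 0.4500 + 0.1000 × 0.5500 = 0.37930500 + 0.05500000 = 0.43430500
  P(H|E) = 0.37930500 / 0.43430500 = 0.8734

Update 2:
  P(E) = 0.8429 × 0.8734 + 0.1000 × 0.1266 = 0.73618886 + 0.01266000 = 0.74884886
  P(H|E) = 0.73618886 / 0.74884886 = 0.9831

Final posterior: 0.9831


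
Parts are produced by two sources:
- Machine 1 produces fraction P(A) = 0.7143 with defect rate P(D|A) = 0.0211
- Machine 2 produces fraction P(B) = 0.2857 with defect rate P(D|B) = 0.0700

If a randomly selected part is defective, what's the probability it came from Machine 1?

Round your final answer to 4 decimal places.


Let A = from Machine 1, D = defective

Given:
- P(A) = 0.7143, P(B) = 0.2857
- P(D|A) = 0.0211, P(D|B) = 0.0700

Step 1: Find P(D)
P(D) = P(D|A)P(A) + P(D|B)P(B)
     = 0.0211 × 0.7143 + 0.0700 × 0.2857
     = 0.01507173 + 0.01999900
     = 0.03507073

Step 2: Apply Bayes' theorem
P(A|D) = P(D|A)P(A) / P(D)
       = 0.01507173 / 0.03507073
       = 0.4298


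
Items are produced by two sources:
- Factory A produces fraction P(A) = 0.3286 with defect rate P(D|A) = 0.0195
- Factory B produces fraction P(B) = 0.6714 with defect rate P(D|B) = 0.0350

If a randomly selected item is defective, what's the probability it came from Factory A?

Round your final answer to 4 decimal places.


Let A = from Factory A, D = defective

Given:
- P(A) = 0.3286, P(B) = 0.6714
- P(D|A) = 0.0195, P(D|B) = 0.0350

Step 1: Find P(D)
P(D) = P(D|A)P(A) + P(D|B)P(B)
     = 0.0195 × 0.3286 + 0.0350 × 0.6714
     = 0.00640770 + 0.02349900
     = 0.02990670

Step 2: Apply Bayes' theorem
P(A|D) = P(D|A)P(A) / P(D)
       = 0.00640770 / 0.02990670
       = 0.2143


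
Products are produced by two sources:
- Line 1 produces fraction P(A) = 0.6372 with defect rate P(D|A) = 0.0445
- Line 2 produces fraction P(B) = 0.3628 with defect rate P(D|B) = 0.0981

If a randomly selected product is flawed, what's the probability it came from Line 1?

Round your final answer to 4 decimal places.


Let A = from Line 1, D = flawed

Given:
- P(A) = 0.6372, P(B) = 0.3628
- P(D|A) = 0.0445, P(D|B) = 0.0981

Step 1: Find P(D)
P(D) = P(D|A)P(A) + P(D|B)P(B)
     = 0.0445 × 0.6372 + 0.0981 × 0.3628
     = 0.02835540 + 0.03559068
     = 0.06394608

Step 2: Apply Bayes' theorem
P(A|D) = P(D|A)P(A) / P(D)
       = 0.02835540 / 0.06394608
       = 0.4434


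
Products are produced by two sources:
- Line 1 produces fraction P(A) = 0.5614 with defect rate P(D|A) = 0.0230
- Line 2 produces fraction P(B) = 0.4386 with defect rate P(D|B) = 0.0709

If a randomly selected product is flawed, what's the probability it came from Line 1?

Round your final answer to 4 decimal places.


Let A = from Line 1, D = flawed

Given:
- P(A) = 0.5614, P(B) = 0.4386
- P(D|A) = 0.0230, P(D|B) = 0.0709

Step 1: Find P(D)
P(D) = P(D|A)P(A) + P(D|B)P(B)
     = 0.0230 × 0.5614 + 0.0709 × 0.4386
     = 0.01291220 + 0.03109674
     = 0.04400894

Step 2: Apply Bayes' theorem
P(A|D) = P(D|A)P(A) / P(D)
       = 0.01291220 / 0.04400894
       = 0.2934


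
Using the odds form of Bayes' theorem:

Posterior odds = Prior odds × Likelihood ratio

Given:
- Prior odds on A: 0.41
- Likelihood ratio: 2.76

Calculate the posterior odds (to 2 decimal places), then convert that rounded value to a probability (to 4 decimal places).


Step 1: Calculate posterior odds
Posterior odds = Prior odds × LR
               = 0.41 × 2.76
               = 1.13

Step 2: Convert to probability
P(A|E) = Posterior odds / (1 + Posterior odds)
       = 1.13 / (1 + 1.13)
       = 1.13 / 2.13
       = 0.5305

The evidence increased P(A) from 0.2908 to 0.5305.


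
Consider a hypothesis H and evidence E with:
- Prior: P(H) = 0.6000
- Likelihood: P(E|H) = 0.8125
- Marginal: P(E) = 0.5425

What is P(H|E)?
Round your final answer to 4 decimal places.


Using Bayes' theorem:

P(H|E) = P(E|H) × P(H) / P(E)
       = 0.8125 × 0.6000 / 0.5425
       = 0.48750000 / 0.5425
       = 0.8986

The evidence strengthens our belief in H.
Prior: 0.6000 → Posterior: 0.8986


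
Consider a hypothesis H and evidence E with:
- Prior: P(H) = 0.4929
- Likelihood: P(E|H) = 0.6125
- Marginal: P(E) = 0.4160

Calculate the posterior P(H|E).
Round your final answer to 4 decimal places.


Using Bayes' theorem:

P(H|E) = P(E|H) × P(H) / P(E)
       = 0.6125 × 0.4929 / 0.4160
       = 0.30190125 / 0.4160
       = 0.7257

The evidence strengthens our belief in H.
Prior: 0.4929 → Posterior: 0.7257


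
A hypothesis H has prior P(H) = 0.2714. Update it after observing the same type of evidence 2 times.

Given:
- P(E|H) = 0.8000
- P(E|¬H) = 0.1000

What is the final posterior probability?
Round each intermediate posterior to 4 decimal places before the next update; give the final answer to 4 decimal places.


Sequential Bayesian updating:

Initial prior: P(H) = 0.2714

Update 1:
  P(E) = 0.8000 × 0.2714 + 0.1000 × 0.7286 = 0.21712000 + 0.07286000 = 0.28998000
  P(H|E) = 0.21712000 / 0.28998000 = 0.7487

Update 2:
  P(E) = 0.8000 × 0.7487 + 0.1000 × 0.2513 = 0.59896000 + 0.02513000 = 0.62409000
  P(H|E) = 0.59896000 / 0.62409000 = 0.9597

Final posterior: 0.9597


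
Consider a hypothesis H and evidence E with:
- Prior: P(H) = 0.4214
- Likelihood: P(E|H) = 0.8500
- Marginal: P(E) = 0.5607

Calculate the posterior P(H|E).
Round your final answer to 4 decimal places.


Using Bayes' theorem:

P(H|E) = P(E|H) × P(H) / P(E)
       = 0.8500 × 0.4214 / 0.5607
       = 0.35819000 / 0.5607
       = 0.6388

The evidence strengthens our belief in H.
Prior: 0.4214 → Posterior: 0.6388


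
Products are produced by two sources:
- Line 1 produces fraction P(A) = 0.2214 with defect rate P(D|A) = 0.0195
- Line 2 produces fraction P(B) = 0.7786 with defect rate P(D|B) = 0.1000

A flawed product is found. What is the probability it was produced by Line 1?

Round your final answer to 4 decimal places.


Let A = from Line 1, D = flawed

Given:
- P(A) = 0.2214, P(B) = 0.7786
- P(D|A) = 0.0195, P(D|B) = 0.1000

Step 1: Find P(D)
P(D) = P(D|A)P(A) + P(D|B)P(B)
     = 0.0195 × 0.2214 + 0.1000 × 0.7786
     = 0.00431730 + 0.07786000
     = 0.08217730

Step 2: Apply Bayes' theorem
P(A|D) = P(D|A)P(A) / P(D)
       = 0.00431730 / 0.08217730
       = 0.0525


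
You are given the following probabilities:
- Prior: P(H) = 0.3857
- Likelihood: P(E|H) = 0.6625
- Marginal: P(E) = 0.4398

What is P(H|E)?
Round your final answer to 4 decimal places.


Using Bayes' theorem:

P(H|E) = P(E|H) × P(H) / P(E)
       = 0.6625 × 0.3857 / 0.4398
       = 0.25552625 / 0.4398
       = 0.5810

The evidence strengthens our belief in H.
Prior: 0.3857 → Posterior: 0.5810


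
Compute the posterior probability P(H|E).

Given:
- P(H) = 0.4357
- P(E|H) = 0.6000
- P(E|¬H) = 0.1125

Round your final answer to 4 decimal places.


Bayes' theorem: P(H|E) = P(E|H) × P(H) / P(E)

Step 1: Calculate P(E) using law of total probability
P(E) = P(E|H)P(H) + P(E|¬H)P(¬H)
     = 0.6000 × 0.4357 + 0.1125 × 0.5643
     = 0.26142000 + 0.06348375
     = 0.32490375

Step 2: Apply Bayes' theorem
P(H|E) = P(E|H) × P(H) / P(E)
       = 0.26142000 / 0.32490375
       = 0.8046


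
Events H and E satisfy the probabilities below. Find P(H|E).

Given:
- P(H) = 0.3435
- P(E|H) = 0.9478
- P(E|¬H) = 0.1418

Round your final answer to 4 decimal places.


Bayes' theorem: P(H|E) = P(E|H) × P(H) / P(E)

Step 1: Calculate P(E) using law of total probability
P(E) = P(E|H)P(H) + P(E|¬H)P(¬H)
     = 0.9478 × 0.3435 + 0.1418 × 0.6565
     = 0.32556930 + 0.09309170
     = 0.41866100

Step 2: Apply Bayes' theorem
P(H|E) = P(E|H) × P(H) / P(E)
       = 0.32556930 / 0.41866100
       = 0.7776


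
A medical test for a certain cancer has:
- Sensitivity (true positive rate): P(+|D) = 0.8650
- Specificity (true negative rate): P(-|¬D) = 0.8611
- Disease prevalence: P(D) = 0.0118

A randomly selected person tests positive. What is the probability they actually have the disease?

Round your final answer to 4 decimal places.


Let D = has disease, + = positive test

Given:
- P(D) = 0.0118 (prevalence)
- P(+|D) = 0.8650 (sensitivity)
- P(-|¬D) = 0.8611 (specificity)
- P(+|¬D) = 0.1389 (false positive rate = 1 - specificity)

Step 1: Find P(+)
P(+) = P(+|D)P(D) + P(+|¬D)P(¬D)
     = 0.8650 × 0.0118 + 0.1389 × 0.9882
     = 0.01020700 + 0.13726098
     = 0.14746798

Step 2: Apply Bayes' theorem for P(D|+)
P(D|+) = P(+|D)P(D) / P(+)
       = 0.01020700 / 0.14746798
       = 0.0692


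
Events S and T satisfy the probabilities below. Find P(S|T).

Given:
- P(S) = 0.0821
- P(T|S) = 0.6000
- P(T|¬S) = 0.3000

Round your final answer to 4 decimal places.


Bayes' theorem: P(S|T) = P(T|S) × P(S) / P(T)

Step 1: Calculate P(T) using law of total probability
P(T) = P(T|S)P(S) + P(T|¬S)P(¬S)
     = 0.6000 × 0.0821 + 0.3000 × 0.9179
     = 0.04926000 + 0.27537000
     = 0.32463000

Step 2: Apply Bayes' theorem
P(S|T) = P(T|S) × P(S) / P(T)
       = 0.04926000 / 0.32463000
       = 0.1517


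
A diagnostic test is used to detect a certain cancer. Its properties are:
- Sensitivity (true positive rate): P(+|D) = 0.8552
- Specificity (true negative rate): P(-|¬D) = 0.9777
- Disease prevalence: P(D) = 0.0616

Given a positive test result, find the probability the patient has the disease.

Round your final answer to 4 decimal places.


Let D = has disease, + = positive test

Given:
- P(D) = 0.0616 (prevalence)
- P(+|D) = 0.8552 (sensitivity)
- P(-|¬D) = 0.9777 (specificity)
- P(+|¬D) = 0.0223 (false positive rate = 1 - specificity)

Step 1: Find P(+)
P(+) = P(+|D)P(D) + P(+|¬D)P(¬D)
     = 0.8552 × 0.0616 + 0.0223 × 0.9384
     = 0.05268032 + 0.02092632
     = 0.07360664

Step 2: Apply Bayes' theorem for P(D|+)
P(D|+) = P(+|D)P(D) / P(+)
       = 0.05268032 / 0.07360664
       = 0.7157


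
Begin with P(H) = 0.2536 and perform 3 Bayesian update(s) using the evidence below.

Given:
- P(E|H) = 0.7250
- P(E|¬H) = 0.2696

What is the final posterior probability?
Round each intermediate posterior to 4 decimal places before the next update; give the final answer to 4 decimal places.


Sequential Bayesian updating:

Initial prior: P(H) = 0.2536

Update 1:
  P(E) = 0.7250 × 0.2536 + 0.2696 × 0.7464 = 0.18386000 + 0.20122944 = 0.38508944
  P(H|E) = 0.18386000 / 0.38508944 = 0.4774

Update 2:
  P(E) = 0.7250 × 0.4774 + 0.2696 × 0.5226 = 0.34611500 + 0.14089296 = 0.48700796
  P(H|E) = 0.34611500 / 0.48700796 = 0.7107

Update 3:
  P(E) = 0.7250 × 0.7107 + 0.2696 × 0.2893 = 0.51525750 + 0.07799528 = 0.59325278
  P(H|E) = 0.51525750 / 0.59325278 = 0.8685

Final posterior: 0.8685


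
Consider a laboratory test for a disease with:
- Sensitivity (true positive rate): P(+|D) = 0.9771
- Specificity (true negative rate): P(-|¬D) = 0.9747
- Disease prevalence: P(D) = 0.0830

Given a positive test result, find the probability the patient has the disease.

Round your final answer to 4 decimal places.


Let D = has disease, + = positive test

Given:
- P(D) = 0.0830 (prevalence)
- P(+|D) = 0.9771 (sensitivity)
- P(-|¬D) = 0.9747 (specificity)
- P(+|¬D) = 0.0253 (false positive rate = 1 - specificity)

Step 1: Find P(+)
P(+) = P(+|D)P(D) + P(+|¬D)P(¬D)
     = 0.9771 × 0.0830 + 0.0253 × 0.9170
     = 0.08109930 + 0.02320010
     = 0.10429940

Step 2: Apply Bayes' theorem for P(D|+)
P(D|+) = P(+|D)P(D) / P(+)
       = 0.08109930 / 0.10429940
       = 0.7776
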